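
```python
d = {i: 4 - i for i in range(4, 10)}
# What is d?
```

{4: 0, 5: -1, 6: -2, 7: -3, 8: -4, 9: -5}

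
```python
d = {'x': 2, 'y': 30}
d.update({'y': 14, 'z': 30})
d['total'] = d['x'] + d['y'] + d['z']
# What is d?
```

After line 1: d = {'x': 2, 'y': 30}
After line 2 (y overwritten, z added): d = {'x': 2, 'y': 14, 'z': 30}
After line 3 (total = 2 + 14 + 30 = 46): d = {'x': 2, 'y': 14, 'z': 30, 'total': 46}

{'x': 2, 'y': 14, 'z': 30, 'total': 46}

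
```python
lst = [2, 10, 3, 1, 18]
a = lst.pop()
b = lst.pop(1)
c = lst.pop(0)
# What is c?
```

After line 1: lst = [2, 10, 3, 1, 18]
After line 2 (pop() -> a = 18): lst = [2, 10, 3, 1]
After line 3 (pop(1) -> b = 10): lst = [2, 3, 1]
After line 4 (pop(0) -> c = 2): lst = [3, 1]

2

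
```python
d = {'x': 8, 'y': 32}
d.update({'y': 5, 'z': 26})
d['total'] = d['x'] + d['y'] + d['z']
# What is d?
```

After line 1: d = {'x': 8, 'y': 32}
After line 2 (y overwritten, z added): d = {'x': 8, 'y': 5, 'z': 26}
After line 3 (total = 8 + 5 + 26 = 39): d = {'x': 8, 'y': 5, 'z': 26, 'total': 39}

{'x': 8, 'y': 5, 'z': 26, 'total': 39}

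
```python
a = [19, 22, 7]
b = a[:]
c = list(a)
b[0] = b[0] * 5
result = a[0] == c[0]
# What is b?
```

After line 1: a = [19, 22, 7]
After line 2 (b = a[:], copy): a = [19, 22, 7], b = [19, 22, 7]
After line 3 (c = list(a) is a copy, new object): c = [19, 22, 7]
After line 4 (b[0] = 19 * 5 = 95; only b mutates (copy)): a = [19, 22, 7], b = [95, 22, 7], c = [19, 22, 7]
After line 5 (a[0] = 19, c[0] = 19; result = True)

[95, 22, 7]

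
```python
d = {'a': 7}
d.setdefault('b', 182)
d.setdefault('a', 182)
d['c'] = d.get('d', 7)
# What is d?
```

After line 1: d = {'a': 7}
After line 2 (setdefault adds 'b'=182): d = {'a': 7, 'b': 182}
After line 3 (setdefault 'a' no-op, already exists): d = {'a': 7, 'b': 182}
After line 4 (get('d', 7) returns default since 'd' not in d): d = {'a': 7, 'b': 182, 'c': 7}

{'a': 7, 'b': 182, 'c': 7}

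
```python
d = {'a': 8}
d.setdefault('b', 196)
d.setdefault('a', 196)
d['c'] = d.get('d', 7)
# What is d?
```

After line 1: d = {'a': 8}
After line 2 (setdefault adds 'b'=196): d = {'a': 8, 'b': 196}
After line 3 (setdefault 'a' no-op, already exists): d = {'a': 8, 'b': 196}
After line 4 (get('d', 7) returns default since 'd' not in d): d = {'a': 8, 'b': 196, 'c': 7}

{'a': 8, 'b': 196, 'c': 7}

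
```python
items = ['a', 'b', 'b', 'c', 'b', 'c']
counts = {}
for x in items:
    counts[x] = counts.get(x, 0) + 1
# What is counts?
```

Initial: counts = {}, items = ['a', 'b', 'b', 'c', 'b', 'c']
See 'a': counts = {'a': 1}
See 'b': counts = {'a': 1, 'b': 1}
See 'b': counts = {'a': 1, 'b': 2}
See 'c': counts = {'a': 1, 'b': 2, 'c': 1}
See 'b': counts = {'a': 1, 'b': 3, 'c': 1}
See 'c': counts = {'a': 1, 'b': 3, 'c': 2}

{'a': 1, 'b': 3, 'c': 2}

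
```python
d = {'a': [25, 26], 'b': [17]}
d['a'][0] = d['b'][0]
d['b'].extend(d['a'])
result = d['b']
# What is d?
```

After line 1: d = {'a': [25, 26], 'b': [17]}
After line 2 (a[0] = b[0] = 17): d = {'a': [17, 26], 'b': [17]}
After line 3 (b.extend(a) appends [17, 26]): d = {'a': [17, 26], 'b': [17, 17, 26]}
After line 4: result = d['b'] = [17, 17, 26]

{'a': [17, 26], 'b': [17, 17, 26]}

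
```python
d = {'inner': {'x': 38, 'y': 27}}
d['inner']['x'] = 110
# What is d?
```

After line 1: d = {'inner': {'x': 38, 'y': 27}}
After line 2 (inner x overwritten): d = {'inner': {'x': 110, 'y': 27}}

{'inner': {'x': 110, 'y': 27}}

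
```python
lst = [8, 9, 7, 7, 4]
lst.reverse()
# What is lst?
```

[4, 7, 7, 9, 8]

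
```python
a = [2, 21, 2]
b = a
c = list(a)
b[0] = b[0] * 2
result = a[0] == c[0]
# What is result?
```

After line 1: a = [2, 21, 2]
After line 2 (b = a, alias): a = [2, 21, 2], b = [2, 21, 2]
After line 3 (c = list(a) is a copy, new object): c = [2, 21, 2]
After line 4 (b[0] = 2 * 2 = 4; mutates shared a/b): a = b = [4, 21, 2], c = [2, 21, 2]
After line 5 (a[0] = 4, c[0] = 2; result = False)

False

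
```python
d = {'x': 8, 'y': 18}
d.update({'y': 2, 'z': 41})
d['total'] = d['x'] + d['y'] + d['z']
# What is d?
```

After line 1: d = {'x': 8, 'y': 18}
After line 2 (y overwritten, z added): d = {'x': 8, 'y': 2, 'z': 41}
After line 3 (total = 8 + 2 + 41 = 51): d = {'x': 8, 'y': 2, 'z': 41, 'total': 51}

{'x': 8, 'y': 2, 'z': 41, 'total': 51}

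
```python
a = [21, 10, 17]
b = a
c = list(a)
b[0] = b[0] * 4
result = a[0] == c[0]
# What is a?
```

After line 1: a = [21, 10, 17]
After line 2 (b = a, alias): a = [21, 10, 17], b = [21, 10, 17]
After line 3 (c = list(a) is a copy, new object): c = [21, 10, 17]
After line 4 (b[0] = 21 * 4 = 84; mutates shared a/b): a = b = [84, 10, 17], c = [21, 10, 17]
After line 5 (a[0] = 84, c[0] = 21; result = False)

[84, 10, 17]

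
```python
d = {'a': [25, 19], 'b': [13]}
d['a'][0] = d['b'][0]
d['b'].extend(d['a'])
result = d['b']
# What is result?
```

After line 1: d = {'a': [25, 19], 'b': [13]}
After line 2 (a[0] = b[0] = 13): d = {'a': [13, 19], 'b': [13]}
After line 3 (b.extend(a) appends [13, 19]): d = {'a': [13, 19], 'b': [13, 13, 19]}
After line 4: result = d['b'] = [13, 13, 19]

[13, 13, 19]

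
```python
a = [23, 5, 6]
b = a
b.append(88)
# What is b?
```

After line 1: a = [23, 5, 6]
After line 2 (b = a is an alias, same object): a = [23, 5, 6], b = [23, 5, 6]
After line 3 (b.append mutates the shared list): a = [23, 5, 6, 88], b = [23, 5, 6, 88]

[23, 5, 6, 88]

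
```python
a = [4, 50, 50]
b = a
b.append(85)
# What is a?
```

After line 1: a = [4, 50, 50]
After line 2 (b = a is an alias, same object): a = [4, 50, 50], b = [4, 50, 50]
After line 3 (b.append mutates the shared list): a = [4, 50, 50, 85], b = [4, 50, 50, 85]

[4, 50, 50, 85]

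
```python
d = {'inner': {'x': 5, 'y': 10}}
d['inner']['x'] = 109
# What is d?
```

After line 1: d = {'inner': {'x': 5, 'y': 10}}
After line 2 (inner x overwritten): d = {'inner': {'x': 109, 'y': 10}}

{'inner': {'x': 109, 'y': 10}}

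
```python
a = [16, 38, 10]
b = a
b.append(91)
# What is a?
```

After line 1: a = [16, 38, 10]
After line 2 (b = a is an alias, same object): a = [16, 38, 10], b = [16, 38, 10]
After line 3 (b.append mutates the shared list): a = [16, 38, 10, 91], b = [16, 38, 10, 91]

[16, 38, 10, 91]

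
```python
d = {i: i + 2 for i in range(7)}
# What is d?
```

{0: 2, 1: 3, 2: 4, 3: 5, 4: 6, 5: 7, 6: 8}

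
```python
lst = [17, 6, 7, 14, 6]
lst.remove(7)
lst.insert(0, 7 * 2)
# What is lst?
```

After line 1: lst = [17, 6, 7, 14, 6]
After line 2 (remove first 7): lst = [17, 6, 14, 6]
After line 3 (insert 14 at index 0): lst = [14, 17, 6, 14, 6]

[14, 17, 6, 14, 6]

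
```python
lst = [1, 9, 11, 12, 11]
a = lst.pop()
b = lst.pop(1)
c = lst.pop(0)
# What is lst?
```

After line 1: lst = [1, 9, 11, 12, 11]
After line 2 (pop() -> a = 11): lst = [1, 9, 11, 12]
After line 3 (pop(1) -> b = 9): lst = [1, 11, 12]
After line 4 (pop(0) -> c = 1): lst = [11, 12]

[11, 12]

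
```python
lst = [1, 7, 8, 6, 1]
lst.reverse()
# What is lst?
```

[1, 6, 8, 7, 1]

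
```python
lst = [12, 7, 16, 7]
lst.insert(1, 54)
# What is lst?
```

[12, 54, 7, 16, 7]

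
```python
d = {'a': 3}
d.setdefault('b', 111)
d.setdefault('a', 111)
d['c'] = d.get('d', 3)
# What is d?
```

After line 1: d = {'a': 3}
After line 2 (setdefault adds 'b'=111): d = {'a': 3, 'b': 111}
After line 3 (setdefault 'a' no-op, already exists): d = {'a': 3, 'b': 111}
After line 4 (get('d', 3) returns default since 'd' not in d): d = {'a': 3, 'b': 111, 'c': 3}

{'a': 3, 'b': 111, 'c': 3}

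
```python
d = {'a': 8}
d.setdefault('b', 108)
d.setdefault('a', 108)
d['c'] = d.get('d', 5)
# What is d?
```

After line 1: d = {'a': 8}
After line 2 (setdefault adds 'b'=108): d = {'a': 8, 'b': 108}
After line 3 (setdefault 'a' no-op, already exists): d = {'a': 8, 'b': 108}
After line 4 (get('d', 5) returns default since 'd' not in d): d = {'a': 8, 'b': 108, 'c': 5}

{'a': 8, 'b': 108, 'c': 5}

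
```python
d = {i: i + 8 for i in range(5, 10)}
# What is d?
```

{5: 13, 6: 14, 7: 15, 8: 16, 9: 17}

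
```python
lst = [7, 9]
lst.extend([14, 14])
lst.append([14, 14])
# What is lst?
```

After line 1: lst = [7, 9]
After line 2 (extend unpacks [14, 14]): lst = [7, 9, 14, 14]
After line 3 (append adds [14, 14] as single element): lst = [7, 9, 14, 14, [14, 14]]

[7, 9, 14, 14, [14, 14]]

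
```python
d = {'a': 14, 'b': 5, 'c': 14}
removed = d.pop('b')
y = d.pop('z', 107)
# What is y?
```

After line 1: d = {'a': 14, 'b': 5, 'c': 14}
After line 2 (pop 'b' returns 5): d = {'a': 14, 'c': 14}, removed = 5
After line 3 (pop 'z' missing, returns default 107): d = {'a': 14, 'c': 14}, y = 107

107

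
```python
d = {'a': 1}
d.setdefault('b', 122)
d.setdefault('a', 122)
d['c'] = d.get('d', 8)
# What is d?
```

After line 1: d = {'a': 1}
After line 2 (setdefault adds 'b'=122): d = {'a': 1, 'b': 122}
After line 3 (setdefault 'a' no-op, already exists): d = {'a': 1, 'b': 122}
After line 4 (get('d', 8) returns default since 'd' not in d): d = {'a': 1, 'b': 122, 'c': 8}

{'a': 1, 'b': 122, 'c': 8}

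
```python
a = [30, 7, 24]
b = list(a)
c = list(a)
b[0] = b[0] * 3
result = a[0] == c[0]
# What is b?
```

After line 1: a = [30, 7, 24]
After line 2 (b = list(a), copy): a = [30, 7, 24], b = [30, 7, 24]
After line 3 (c = list(a) is a copy, new object): c = [30, 7, 24]
After line 4 (b[0] = 30 * 3 = 90; only b mutates (copy)): a = [30, 7, 24], b = [90, 7, 24], c = [30, 7, 24]
After line 5 (a[0] = 30, c[0] = 30; result = True)

[90, 7, 24]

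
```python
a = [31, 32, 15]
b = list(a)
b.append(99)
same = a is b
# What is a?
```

After line 1: a = [31, 32, 15]
After line 2 (b = list(a) is a shallow copy, new object): a = [31, 32, 15], b = [31, 32, 15]
After line 3 (append only mutates b): a = [31, 32, 15], b = [31, 32, 15, 99]
After line 4 (same = a is b; different objects -> False): same = False

[31, 32, 15]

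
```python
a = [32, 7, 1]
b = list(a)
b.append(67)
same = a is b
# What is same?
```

After line 1: a = [32, 7, 1]
After line 2 (b = list(a) is a shallow copy, new object): a = [32, 7, 1], b = [32, 7, 1]
After line 3 (append only mutates b): a = [32, 7, 1], b = [32, 7, 1, 67]
After line 4 (same = a is b; different objects -> False): same = False

False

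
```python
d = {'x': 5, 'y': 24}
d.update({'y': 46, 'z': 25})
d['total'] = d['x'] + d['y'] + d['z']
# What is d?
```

After line 1: d = {'x': 5, 'y': 24}
After line 2 (y overwritten, z added): d = {'x': 5, 'y': 46, 'z': 25}
After line 3 (total = 5 + 46 + 25 = 76): d = {'x': 5, 'y': 46, 'z': 25, 'total': 76}

{'x': 5, 'y': 46, 'z': 25, 'total': 76}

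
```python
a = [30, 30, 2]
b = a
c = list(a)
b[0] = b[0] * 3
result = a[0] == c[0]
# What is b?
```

After line 1: a = [30, 30, 2]
After line 2 (b = a, alias): a = [30, 30, 2], b = [30, 30, 2]
After line 3 (c = list(a) is a copy, new object): c = [30, 30, 2]
After line 4 (b[0] = 30 * 3 = 90; mutates shared a/b): a = b = [90, 30, 2], c = [30, 30, 2]
After line 5 (a[0] = 90, c[0] = 30; result = False)

[90, 30, 2]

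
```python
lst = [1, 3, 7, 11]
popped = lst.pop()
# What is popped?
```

11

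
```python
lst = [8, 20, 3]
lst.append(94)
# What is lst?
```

[8, 20, 3, 94]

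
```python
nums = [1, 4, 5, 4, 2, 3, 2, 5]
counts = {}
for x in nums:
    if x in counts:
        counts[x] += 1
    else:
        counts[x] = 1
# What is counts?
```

Initial: counts = {}, nums = [1, 4, 5, 4, 2, 3, 2, 5]
See 1: counts = {1: 1}
See 4: counts = {1: 1, 4: 1}
See 5: counts = {1: 1, 4: 1, 5: 1}
See 4: counts = {1: 1, 4: 2, 5: 1}
See 2: counts = {1: 1, 4: 2, 5: 1, 2: 1}
See 3: counts = {1: 1, 4: 2, 5: 1, 2: 1, 3: 1}
See 2: counts = {1: 1, 4: 2, 5: 1, 2: 2, 3: 1}
See 5: counts = {1: 1, 4: 2, 5: 2, 2: 2, 3: 1}

{1: 1, 4: 2, 5: 2, 2: 2, 3: 1}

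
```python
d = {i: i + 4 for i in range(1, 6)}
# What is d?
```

{1: 5, 2: 6, 3: 7, 4: 8, 5: 9}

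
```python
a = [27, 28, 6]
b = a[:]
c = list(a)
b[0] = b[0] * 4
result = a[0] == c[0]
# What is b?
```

After line 1: a = [27, 28, 6]
After line 2 (b = a[:], copy): a = [27, 28, 6], b = [27, 28, 6]
After line 3 (c = list(a) is a copy, new object): c = [27, 28, 6]
After line 4 (b[0] = 27 * 4 = 108; only b mutates (copy)): a = [27, 28, 6], b = [108, 28, 6], c = [27, 28, 6]
After line 5 (a[0] = 27, c[0] = 27; result = True)

[108, 28, 6]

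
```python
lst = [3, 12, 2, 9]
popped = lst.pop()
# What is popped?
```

9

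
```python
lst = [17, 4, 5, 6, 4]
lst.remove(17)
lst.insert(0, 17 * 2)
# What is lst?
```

After line 1: lst = [17, 4, 5, 6, 4]
After line 2 (remove first 17): lst = [4, 5, 6, 4]
After line 3 (insert 34 at index 0): lst = [34, 4, 5, 6, 4]

[34, 4, 5, 6, 4]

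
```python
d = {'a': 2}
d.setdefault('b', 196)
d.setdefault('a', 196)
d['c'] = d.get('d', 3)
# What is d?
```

After line 1: d = {'a': 2}
After line 2 (setdefault adds 'b'=196): d = {'a': 2, 'b': 196}
After line 3 (setdefault 'a' no-op, already exists): d = {'a': 2, 'b': 196}
After line 4 (get('d', 3) returns default since 'd' not in d): d = {'a': 2, 'b': 196, 'c': 3}

{'a': 2, 'b': 196, 'c': 3}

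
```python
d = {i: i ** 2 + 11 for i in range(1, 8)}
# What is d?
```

{1: 12, 2: 15, 3: 20, 4: 27, 5: 36, 6: 47, 7: 60}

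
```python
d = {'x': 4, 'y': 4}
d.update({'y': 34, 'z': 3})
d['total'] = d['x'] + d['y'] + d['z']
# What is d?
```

After line 1: d = {'x': 4, 'y': 4}
After line 2 (y overwritten, z added): d = {'x': 4, 'y': 34, 'z': 3}
After line 3 (total = 4 + 34 + 3 = 41): d = {'x': 4, 'y': 34, 'z': 3, 'total': 41}

{'x': 4, 'y': 34, 'z': 3, 'total': 41}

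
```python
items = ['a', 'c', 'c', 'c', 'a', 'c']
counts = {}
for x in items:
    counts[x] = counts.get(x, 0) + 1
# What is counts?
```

Initial: counts = {}, items = ['a', 'c', 'c', 'c', 'a', 'c']
See 'a': counts = {'a': 1}
See 'c': counts = {'a': 1, 'c': 1}
See 'c': counts = {'a': 1, 'c': 2}
See 'c': counts = {'a': 1, 'c': 3}
See 'a': counts = {'a': 2, 'c': 3}
See 'c': counts = {'a': 2, 'c': 4}

{'a': 2, 'c': 4}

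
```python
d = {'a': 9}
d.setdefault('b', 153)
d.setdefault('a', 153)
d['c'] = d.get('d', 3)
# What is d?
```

After line 1: d = {'a': 9}
After line 2 (setdefault adds 'b'=153): d = {'a': 9, 'b': 153}
After line 3 (setdefault 'a' no-op, already exists): d = {'a': 9, 'b': 153}
After line 4 (get('d', 3) returns default since 'd' not in d): d = {'a': 9, 'b': 153, 'c': 3}

{'a': 9, 'b': 153, 'c': 3}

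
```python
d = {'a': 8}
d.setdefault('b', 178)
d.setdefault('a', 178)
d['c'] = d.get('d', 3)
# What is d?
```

After line 1: d = {'a': 8}
After line 2 (setdefault adds 'b'=178): d = {'a': 8, 'b': 178}
After line 3 (setdefault 'a' no-op, already exists): d = {'a': 8, 'b': 178}
After line 4 (get('d', 3) returns default since 'd' not in d): d = {'a': 8, 'b': 178, 'c': 3}

{'a': 8, 'b': 178, 'c': 3}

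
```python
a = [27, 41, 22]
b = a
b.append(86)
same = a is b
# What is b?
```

After line 1: a = [27, 41, 22]
After line 2 (b = a is an alias, same object): a = [27, 41, 22], b = [27, 41, 22]
After line 3 (b.append mutates the shared list): a = [27, 41, 22, 86], b = [27, 41, 22, 86]
After line 4 (same = a is b; same object -> True): same = True

[27, 41, 22, 86]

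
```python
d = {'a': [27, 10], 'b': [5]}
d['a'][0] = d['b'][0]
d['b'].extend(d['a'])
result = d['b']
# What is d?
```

After line 1: d = {'a': [27, 10], 'b': [5]}
After line 2 (a[0] = b[0] = 5): d = {'a': [5, 10], 'b': [5]}
After line 3 (b.extend(a) appends [5, 10]): d = {'a': [5, 10], 'b': [5, 5, 10]}
After line 4: result = d['b'] = [5, 5, 10]

{'a': [5, 10], 'b': [5, 5, 10]}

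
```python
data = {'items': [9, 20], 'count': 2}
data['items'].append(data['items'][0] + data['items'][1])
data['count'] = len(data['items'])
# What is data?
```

After line 1: data = {'items': [9, 20], 'count': 2}
After line 2 (append 9 + 20 = 29): data = {'items': [9, 20, 29], 'count': 2}
After line 3 (count = len(items) = 3): data = {'items': [9, 20, 29], 'count': 3}

{'items': [9, 20, 29], 'count': 3}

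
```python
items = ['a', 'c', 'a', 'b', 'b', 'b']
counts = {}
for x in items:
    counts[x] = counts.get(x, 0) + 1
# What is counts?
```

Initial: counts = {}, items = ['a', 'c', 'a', 'b', 'b', 'b']
See 'a': counts = {'a': 1}
See 'c': counts = {'a': 1, 'c': 1}
See 'a': counts = {'a': 2, 'c': 1}
See 'b': counts = {'a': 2, 'c': 1, 'b': 1}
See 'b': counts = {'a': 2, 'c': 1, 'b': 2}
See 'b': counts = {'a': 2, 'c': 1, 'b': 3}

{'a': 2, 'c': 1, 'b': 3}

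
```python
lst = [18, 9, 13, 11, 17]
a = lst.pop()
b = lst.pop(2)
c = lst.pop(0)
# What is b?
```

After line 1: lst = [18, 9, 13, 11, 17]
After line 2 (pop() -> a = 17): lst = [18, 9, 13, 11]
After line 3 (pop(2) -> b = 13): lst = [18, 9, 11]
After line 4 (pop(0) -> c = 18): lst = [9, 11]

13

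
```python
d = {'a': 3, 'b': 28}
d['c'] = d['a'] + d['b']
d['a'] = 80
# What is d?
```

After line 1: d = {'a': 3, 'b': 28}
After line 2 (d['c'] = 3 + 28): d = {'a': 3, 'b': 28, 'c': 31}
After line 3: d = {'a': 80, 'b': 28, 'c': 31}

{'a': 80, 'b': 28, 'c': 31}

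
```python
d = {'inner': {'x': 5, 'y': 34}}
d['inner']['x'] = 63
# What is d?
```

After line 1: d = {'inner': {'x': 5, 'y': 34}}
After line 2 (inner x overwritten): d = {'inner': {'x': 63, 'y': 34}}

{'inner': {'x': 63, 'y': 34}}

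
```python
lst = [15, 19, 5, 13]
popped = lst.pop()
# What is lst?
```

[15, 19, 5]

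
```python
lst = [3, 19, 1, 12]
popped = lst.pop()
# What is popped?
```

12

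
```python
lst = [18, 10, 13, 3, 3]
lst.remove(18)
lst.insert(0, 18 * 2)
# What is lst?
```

After line 1: lst = [18, 10, 13, 3, 3]
After line 2 (remove first 18): lst = [10, 13, 3, 3]
After line 3 (insert 36 at index 0): lst = [36, 10, 13, 3, 3]

[36, 10, 13, 3, 3]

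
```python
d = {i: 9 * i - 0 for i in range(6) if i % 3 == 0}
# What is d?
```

{0: 0, 3: 27}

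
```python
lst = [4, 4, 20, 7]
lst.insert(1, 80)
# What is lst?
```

[4, 80, 4, 20, 7]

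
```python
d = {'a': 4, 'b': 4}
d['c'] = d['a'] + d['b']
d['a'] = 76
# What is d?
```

After line 1: d = {'a': 4, 'b': 4}
After line 2 (d['c'] = 4 + 4): d = {'a': 4, 'b': 4, 'c': 8}
After line 3: d = {'a': 76, 'b': 4, 'c': 8}

{'a': 76, 'b': 4, 'c': 8}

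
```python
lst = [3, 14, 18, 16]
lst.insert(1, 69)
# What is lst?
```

[3, 69, 14, 18, 16]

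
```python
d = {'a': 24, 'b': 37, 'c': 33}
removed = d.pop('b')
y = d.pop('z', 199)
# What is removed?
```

After line 1: d = {'a': 24, 'b': 37, 'c': 33}
After line 2 (pop 'b' returns 37): d = {'a': 24, 'c': 33}, removed = 37
After line 3 (pop 'z' missing, returns default 199): d = {'a': 24, 'c': 33}, y = 199

37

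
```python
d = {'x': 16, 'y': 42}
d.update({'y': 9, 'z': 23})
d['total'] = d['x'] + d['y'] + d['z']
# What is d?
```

After line 1: d = {'x': 16, 'y': 42}
After line 2 (y overwritten, z added): d = {'x': 16, 'y': 9, 'z': 23}
After line 3 (total = 16 + 9 + 23 = 48): d = {'x': 16, 'y': 9, 'z': 23, 'total': 48}

{'x': 16, 'y': 9, 'z': 23, 'total': 48}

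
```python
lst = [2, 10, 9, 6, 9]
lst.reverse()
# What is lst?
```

[9, 6, 9, 10, 2]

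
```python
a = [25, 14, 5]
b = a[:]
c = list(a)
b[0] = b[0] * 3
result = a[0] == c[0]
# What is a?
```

After line 1: a = [25, 14, 5]
After line 2 (b = a[:], copy): a = [25, 14, 5], b = [25, 14, 5]
After line 3 (c = list(a) is a copy, new object): c = [25, 14, 5]
After line 4 (b[0] = 25 * 3 = 75; only b mutates (copy)): a = [25, 14, 5], b = [75, 14, 5], c = [25, 14, 5]
After line 5 (a[0] = 25, c[0] = 25; result = True)

[25, 14, 5]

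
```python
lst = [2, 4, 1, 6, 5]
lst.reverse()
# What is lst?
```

[5, 6, 1, 4, 2]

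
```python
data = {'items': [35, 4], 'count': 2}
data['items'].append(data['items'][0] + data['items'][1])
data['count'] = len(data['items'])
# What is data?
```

After line 1: data = {'items': [35, 4], 'count': 2}
After line 2 (append 35 + 4 = 39): data = {'items': [35, 4, 39], 'count': 2}
After line 3 (count = len(items) = 3): data = {'items': [35, 4, 39], 'count': 3}

{'items': [35, 4, 39], 'count': 3}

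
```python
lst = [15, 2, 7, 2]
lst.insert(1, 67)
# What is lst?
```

[15, 67, 2, 7, 2]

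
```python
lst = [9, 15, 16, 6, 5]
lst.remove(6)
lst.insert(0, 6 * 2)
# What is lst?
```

After line 1: lst = [9, 15, 16, 6, 5]
After line 2 (remove first 6): lst = [9, 15, 16, 5]
After line 3 (insert 12 at index 0): lst = [12, 9, 15, 16, 5]

[12, 9, 15, 16, 5]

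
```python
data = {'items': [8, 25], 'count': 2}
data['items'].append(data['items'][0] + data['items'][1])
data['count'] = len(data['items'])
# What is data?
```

After line 1: data = {'items': [8, 25], 'count': 2}
After line 2 (append 8 + 25 = 33): data = {'items': [8, 25, 33], 'count': 2}
After line 3 (count = len(items) = 3): data = {'items': [8, 25, 33], 'count': 3}

{'items': [8, 25, 33], 'count': 3}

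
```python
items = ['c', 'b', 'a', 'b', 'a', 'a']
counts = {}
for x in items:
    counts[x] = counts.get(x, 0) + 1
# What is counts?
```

Initial: counts = {}, items = ['c', 'b', 'a', 'b', 'a', 'a']
See 'c': counts = {'c': 1}
See 'b': counts = {'c': 1, 'b': 1}
See 'a': counts = {'c': 1, 'b': 1, 'a': 1}
See 'b': counts = {'c': 1, 'b': 2, 'a': 1}
See 'a': counts = {'c': 1, 'b': 2, 'a': 2}
See 'a': counts = {'c': 1, 'b': 2, 'a': 3}

{'c': 1, 'b': 2, 'a': 3}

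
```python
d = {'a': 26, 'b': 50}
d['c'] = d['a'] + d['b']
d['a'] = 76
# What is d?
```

After line 1: d = {'a': 26, 'b': 50}
After line 2 (d['c'] = 26 + 50): d = {'a': 26, 'b': 50, 'c': 76}
After line 3: d = {'a': 76, 'b': 50, 'c': 76}

{'a': 76, 'b': 50, 'c': 76}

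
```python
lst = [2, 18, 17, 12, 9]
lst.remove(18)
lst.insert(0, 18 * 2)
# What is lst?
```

After line 1: lst = [2, 18, 17, 12, 9]
After line 2 (remove first 18): lst = [2, 17, 12, 9]
After line 3 (insert 36 at index 0): lst = [36, 2, 17, 12, 9]

[36, 2, 17, 12, 9]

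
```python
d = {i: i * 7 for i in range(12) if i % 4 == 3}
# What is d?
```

{3: 21, 7: 49, 11: 77}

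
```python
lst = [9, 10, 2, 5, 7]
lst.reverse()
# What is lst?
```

[7, 5, 2, 10, 9]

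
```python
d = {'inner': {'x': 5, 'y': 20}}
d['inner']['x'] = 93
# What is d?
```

After line 1: d = {'inner': {'x': 5, 'y': 20}}
After line 2 (inner x overwritten): d = {'inner': {'x': 93, 'y': 20}}

{'inner': {'x': 93, 'y': 20}}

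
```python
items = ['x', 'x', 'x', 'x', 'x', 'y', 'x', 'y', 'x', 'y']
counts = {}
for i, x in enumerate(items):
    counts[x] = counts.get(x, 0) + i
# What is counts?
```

Initial: counts = {}, items = ['x', 'x', 'x', 'x', 'x', 'y', 'x', 'y', 'x', 'y']
i=0, x='x': counts = {'x': 0}
i=1, x='x': counts = {'x': 1}
i=2, x='x': counts = {'x': 3}
i=3, x='x': counts = {'x': 6}
i=4, x='x': counts = {'x': 10}
i=5, x='y': counts = {'x': 10, 'y': 5}
i=6, x='x': counts = {'x': 16, 'y': 5}
i=7, x='y': counts = {'x': 16, 'y': 12}
i=8, x='x': counts = {'x': 24, 'y': 12}
i=9, x='y': counts = {'x': 24, 'y': 21}

{'x': 24, 'y': 21}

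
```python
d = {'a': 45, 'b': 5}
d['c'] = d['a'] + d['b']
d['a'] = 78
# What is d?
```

After line 1: d = {'a': 45, 'b': 5}
After line 2 (d['c'] = 45 + 5): d = {'a': 45, 'b': 5, 'c': 50}
After line 3: d = {'a': 78, 'b': 5, 'c': 50}

{'a': 78, 'b': 5, 'c': 50}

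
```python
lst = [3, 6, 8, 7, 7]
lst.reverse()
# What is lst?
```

[7, 7, 8, 6, 3]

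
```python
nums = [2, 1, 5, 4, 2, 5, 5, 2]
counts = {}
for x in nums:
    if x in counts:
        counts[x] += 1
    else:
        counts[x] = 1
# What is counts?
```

Initial: counts = {}, nums = [2, 1, 5, 4, 2, 5, 5, 2]
See 2: counts = {2: 1}
See 1: counts = {2: 1, 1: 1}
See 5: counts = {2: 1, 1: 1, 5: 1}
See 4: counts = {2: 1, 1: 1, 5: 1, 4: 1}
See 2: counts = {2: 2, 1: 1, 5: 1, 4: 1}
See 5: counts = {2: 2, 1: 1, 5: 2, 4: 1}
See 5: counts = {2: 2, 1: 1, 5: 3, 4: 1}
See 2: counts = {2: 3, 1: 1, 5: 3, 4: 1}

{2: 3, 1: 1, 5: 3, 4: 1}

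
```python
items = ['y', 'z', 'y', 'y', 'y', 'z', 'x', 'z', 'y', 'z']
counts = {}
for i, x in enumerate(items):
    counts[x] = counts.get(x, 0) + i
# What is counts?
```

Initial: counts = {}, items = ['y', 'z', 'y', 'y', 'y', 'z', 'x', 'z', 'y', 'z']
i=0, x='y': counts = {'y': 0}
i=1, x='z': counts = {'y': 0, 'z': 1}
i=2, x='y': counts = {'y': 2, 'z': 1}
i=3, x='y': counts = {'y': 5, 'z': 1}
i=4, x='y': counts = {'y': 9, 'z': 1}
i=5, x='z': counts = {'y': 9, 'z': 6}
i=6, x='x': counts = {'y': 9, 'z': 6, 'x': 6}
i=7, x='z': counts = {'y': 9, 'z': 13, 'x': 6}
i=8, x='y': counts = {'y': 17, 'z': 13, 'x': 6}
i=9, x='z': counts = {'y': 17, 'z': 22, 'x': 6}

{'y': 17, 'z': 22, 'x': 6}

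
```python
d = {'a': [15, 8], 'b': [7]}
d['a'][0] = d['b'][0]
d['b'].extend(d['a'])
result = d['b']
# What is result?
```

After line 1: d = {'a': [15, 8], 'b': [7]}
After line 2 (a[0] = b[0] = 7): d = {'a': [7, 8], 'b': [7]}
After line 3 (b.extend(a) appends [7, 8]): d = {'a': [7, 8], 'b': [7, 7, 8]}
After line 4: result = d['b'] = [7, 7, 8]

[7, 7, 8]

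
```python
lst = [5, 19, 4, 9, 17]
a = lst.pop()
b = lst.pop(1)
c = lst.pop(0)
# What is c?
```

After line 1: lst = [5, 19, 4, 9, 17]
After line 2 (pop() -> a = 17): lst = [5, 19, 4, 9]
After line 3 (pop(1) -> b = 19): lst = [5, 4, 9]
After line 4 (pop(0) -> c = 5): lst = [4, 9]

5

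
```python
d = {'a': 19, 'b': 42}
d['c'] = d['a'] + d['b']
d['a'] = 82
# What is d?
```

After line 1: d = {'a': 19, 'b': 42}
After line 2 (d['c'] = 19 + 42): d = {'a': 19, 'b': 42, 'c': 61}
After line 3: d = {'a': 82, 'b': 42, 'c': 61}

{'a': 82, 'b': 42, 'c': 61}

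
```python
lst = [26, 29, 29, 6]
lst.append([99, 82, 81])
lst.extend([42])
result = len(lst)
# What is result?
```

After line 1: lst = [26, 29, 29, 6]
After line 2 (append adds [99, 82, 81] as single element): lst = [26, 29, 29, 6, [99, 82, 81]]
After line 3 (extend unpacks [42], adds 42): lst = [26, 29, 29, 6, [99, 82, 81], 42]
After line 4: result = len(lst) = 6

6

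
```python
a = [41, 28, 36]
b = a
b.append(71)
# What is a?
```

After line 1: a = [41, 28, 36]
After line 2 (b = a is an alias, same object): a = [41, 28, 36], b = [41, 28, 36]
After line 3 (b.append mutates the shared list): a = [41, 28, 36, 71], b = [41, 28, 36, 71]

[41, 28, 36, 71]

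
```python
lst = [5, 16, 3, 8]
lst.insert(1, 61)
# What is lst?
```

[5, 61, 16, 3, 8]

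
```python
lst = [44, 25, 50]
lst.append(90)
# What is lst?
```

[44, 25, 50, 90]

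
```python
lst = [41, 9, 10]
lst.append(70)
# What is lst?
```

[41, 9, 10, 70]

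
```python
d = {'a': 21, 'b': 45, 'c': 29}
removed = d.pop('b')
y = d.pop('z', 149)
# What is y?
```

After line 1: d = {'a': 21, 'b': 45, 'c': 29}
After line 2 (pop 'b' returns 45): d = {'a': 21, 'c': 29}, removed = 45
After line 3 (pop 'z' missing, returns default 149): d = {'a': 21, 'c': 29}, y = 149

149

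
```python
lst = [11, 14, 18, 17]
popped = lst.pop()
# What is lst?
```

[11, 14, 18]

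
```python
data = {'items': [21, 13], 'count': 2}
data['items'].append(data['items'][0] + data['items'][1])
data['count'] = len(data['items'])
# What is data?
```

After line 1: data = {'items': [21, 13], 'count': 2}
After line 2 (append 21 + 13 = 34): data = {'items': [21, 13, 34], 'count': 2}
After line 3 (count = len(items) = 3): data = {'items': [21, 13, 34], 'count': 3}

{'items': [21, 13, 34], 'count': 3}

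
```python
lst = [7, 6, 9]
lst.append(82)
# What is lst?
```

[7, 6, 9, 82]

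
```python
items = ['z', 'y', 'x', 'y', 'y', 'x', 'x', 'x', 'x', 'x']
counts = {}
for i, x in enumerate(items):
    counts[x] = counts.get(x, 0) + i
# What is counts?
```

Initial: counts = {}, items = ['z', 'y', 'x', 'y', 'y', 'x', 'x', 'x', 'x', 'x']
i=0, x='z': counts = {'z': 0}
i=1, x='y': counts = {'z': 0, 'y': 1}
i=2, x='x': counts = {'z': 0, 'y': 1, 'x': 2}
i=3, x='y': counts = {'z': 0, 'y': 4, 'x': 2}
i=4, x='y': counts = {'z': 0, 'y': 8, 'x': 2}
i=5, x='x': counts = {'z': 0, 'y': 8, 'x': 7}
i=6, x='x': counts = {'z': 0, 'y': 8, 'x': 13}
i=7, x='x': counts = {'z': 0, 'y': 8, 'x': 20}
i=8, x='x': counts = {'z': 0, 'y': 8, 'x': 28}
i=9, x='x': counts = {'z': 0, 'y': 8, 'x': 37}

{'z': 0, 'y': 8, 'x': 37}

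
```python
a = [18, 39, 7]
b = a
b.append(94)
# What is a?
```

After line 1: a = [18, 39, 7]
After line 2 (b = a is an alias, same object): a = [18, 39, 7], b = [18, 39, 7]
After line 3 (b.append mutates the shared list): a = [18, 39, 7, 94], b = [18, 39, 7, 94]

[18, 39, 7, 94]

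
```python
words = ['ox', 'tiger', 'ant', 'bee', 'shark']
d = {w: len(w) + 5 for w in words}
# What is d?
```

{'ox': 7, 'tiger': 10, 'ant': 8, 'bee': 8, 'shark': 10}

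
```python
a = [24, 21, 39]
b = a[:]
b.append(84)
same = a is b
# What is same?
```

After line 1: a = [24, 21, 39]
After line 2 (b = a[:] is a shallow copy, new object): a = [24, 21, 39], b = [24, 21, 39]
After line 3 (append only mutates b): a = [24, 21, 39], b = [24, 21, 39, 84]
After line 4 (same = a is b; different objects -> False): same = False

False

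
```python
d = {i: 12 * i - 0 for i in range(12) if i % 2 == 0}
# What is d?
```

{0: 0, 2: 24, 4: 48, 6: 72, 8: 96, 10: 120}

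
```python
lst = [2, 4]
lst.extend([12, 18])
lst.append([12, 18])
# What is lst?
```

After line 1: lst = [2, 4]
After line 2 (extend unpacks [12, 18]): lst = [2, 4, 12, 18]
After line 3 (append adds [12, 18] as single element): lst = [2, 4, 12, 18, [12, 18]]

[2, 4, 12, 18, [12, 18]]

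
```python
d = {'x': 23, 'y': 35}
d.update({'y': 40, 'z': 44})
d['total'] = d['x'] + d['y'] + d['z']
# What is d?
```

After line 1: d = {'x': 23, 'y': 35}
After line 2 (y overwritten, z added): d = {'x': 23, 'y': 40, 'z': 44}
After line 3 (total = 23 + 40 + 44 = 107): d = {'x': 23, 'y': 40, 'z': 44, 'total': 107}

{'x': 23, 'y': 40, 'z': 44, 'total': 107}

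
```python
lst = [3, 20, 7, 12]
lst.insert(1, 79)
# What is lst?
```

[3, 79, 20, 7, 12]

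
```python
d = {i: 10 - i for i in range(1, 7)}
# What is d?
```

{1: 9, 2: 8, 3: 7, 4: 6, 5: 5, 6: 4}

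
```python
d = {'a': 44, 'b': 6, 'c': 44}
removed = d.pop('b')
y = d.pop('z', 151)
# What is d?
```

After line 1: d = {'a': 44, 'b': 6, 'c': 44}
After line 2 (pop 'b' returns 6): d = {'a': 44, 'c': 44}, removed = 6
After line 3 (pop 'z' missing, returns default 151): d = {'a': 44, 'c': 44}, y = 151

{'a': 44, 'c': 44}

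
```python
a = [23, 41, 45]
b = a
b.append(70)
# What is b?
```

After line 1: a = [23, 41, 45]
After line 2 (b = a is an alias, same object): a = [23, 41, 45], b = [23, 41, 45]
After line 3 (b.append mutates the shared list): a = [23, 41, 45, 70], b = [23, 41, 45, 70]

[23, 41, 45, 70]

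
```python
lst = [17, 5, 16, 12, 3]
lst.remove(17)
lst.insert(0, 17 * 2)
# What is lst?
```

After line 1: lst = [17, 5, 16, 12, 3]
After line 2 (remove first 17): lst = [5, 16, 12, 3]
After line 3 (insert 34 at index 0): lst = [34, 5, 16, 12, 3]

[34, 5, 16, 12, 3]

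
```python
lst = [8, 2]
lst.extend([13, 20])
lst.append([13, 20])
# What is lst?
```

After line 1: lst = [8, 2]
After line 2 (extend unpacks [13, 20]): lst = [8, 2, 13, 20]
After line 3 (append adds [13, 20] as single element): lst = [8, 2, 13, 20, [13, 20]]

[8, 2, 13, 20, [13, 20]]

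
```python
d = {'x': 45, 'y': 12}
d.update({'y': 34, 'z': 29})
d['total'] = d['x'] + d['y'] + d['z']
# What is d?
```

After line 1: d = {'x': 45, 'y': 12}
After line 2 (y overwritten, z added): d = {'x': 45, 'y': 34, 'z': 29}
After line 3 (total = 45 + 34 + 29 = 108): d = {'x': 45, 'y': 34, 'z': 29, 'total': 108}

{'x': 45, 'y': 34, 'z': 29, 'total': 108}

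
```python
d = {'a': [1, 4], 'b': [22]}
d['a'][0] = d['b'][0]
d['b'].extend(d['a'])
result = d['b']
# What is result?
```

After line 1: d = {'a': [1, 4], 'b': [22]}
After line 2 (a[0] = b[0] = 22): d = {'a': [22, 4], 'b': [22]}
After line 3 (b.extend(a) appends [22, 4]): d = {'a': [22, 4], 'b': [22, 22, 4]}
After line 4: result = d['b'] = [22, 22, 4]

[22, 22, 4]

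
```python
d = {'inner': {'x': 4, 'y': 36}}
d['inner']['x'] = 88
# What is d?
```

After line 1: d = {'inner': {'x': 4, 'y': 36}}
After line 2 (inner x overwritten): d = {'inner': {'x': 88, 'y': 36}}

{'inner': {'x': 88, 'y': 36}}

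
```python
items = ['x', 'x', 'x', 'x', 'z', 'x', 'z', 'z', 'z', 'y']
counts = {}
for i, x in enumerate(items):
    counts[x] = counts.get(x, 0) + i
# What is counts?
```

Initial: counts = {}, items = ['x', 'x', 'x', 'x', 'z', 'x', 'z', 'z', 'z', 'y']
i=0, x='x': counts = {'x': 0}
i=1, x='x': counts = {'x': 1}
i=2, x='x': counts = {'x': 3}
i=3, x='x': counts = {'x': 6}
i=4, x='z': counts = {'x': 6, 'z': 4}
i=5, x='x': counts = {'x': 11, 'z': 4}
i=6, x='z': counts = {'x': 11, 'z': 10}
i=7, x='z': counts = {'x': 11, 'z': 17}
i=8, x='z': counts = {'x': 11, 'z': 25}
i=9, x='y': counts = {'x': 11, 'z': 25, 'y': 9}

{'x': 11, 'z': 25, 'y': 9}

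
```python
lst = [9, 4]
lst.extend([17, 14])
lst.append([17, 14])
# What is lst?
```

After line 1: lst = [9, 4]
After line 2 (extend unpacks [17, 14]): lst = [9, 4, 17, 14]
After line 3 (append adds [17, 14] as single element): lst = [9, 4, 17, 14, [17, 14]]

[9, 4, 17, 14, [17, 14]]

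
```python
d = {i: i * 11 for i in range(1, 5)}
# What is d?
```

{1: 11, 2: 22, 3: 33, 4: 44}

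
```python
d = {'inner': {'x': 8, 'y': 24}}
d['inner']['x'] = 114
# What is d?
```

After line 1: d = {'inner': {'x': 8, 'y': 24}}
After line 2 (inner x overwritten): d = {'inner': {'x': 114, 'y': 24}}

{'inner': {'x': 114, 'y': 24}}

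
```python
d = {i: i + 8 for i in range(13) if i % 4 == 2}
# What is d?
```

{2: 10, 6: 14, 10: 18}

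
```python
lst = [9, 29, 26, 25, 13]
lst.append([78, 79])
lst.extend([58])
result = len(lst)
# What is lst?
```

After line 1: lst = [9, 29, 26, 25, 13]
After line 2 (append adds [78, 79] as single element): lst = [9, 29, 26, 25, 13, [78, 79]]
After line 3 (extend unpacks [58], adds 58): lst = [9, 29, 26, 25, 13, [78, 79], 58]
After line 4: result = len(lst) = 7

[9, 29, 26, 25, 13, [78, 79], 58]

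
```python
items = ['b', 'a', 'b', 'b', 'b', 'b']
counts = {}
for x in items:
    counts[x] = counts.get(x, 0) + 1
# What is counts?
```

Initial: counts = {}, items = ['b', 'a', 'b', 'b', 'b', 'b']
See 'b': counts = {'b': 1}
See 'a': counts = {'b': 1, 'a': 1}
See 'b': counts = {'b': 2, 'a': 1}
See 'b': counts = {'b': 3, 'a': 1}
See 'b': counts = {'b': 4, 'a': 1}
See 'b': counts = {'b': 5, 'a': 1}

{'b': 5, 'a': 1}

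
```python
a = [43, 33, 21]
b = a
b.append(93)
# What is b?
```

After line 1: a = [43, 33, 21]
After line 2 (b = a is an alias, same object): a = [43, 33, 21], b = [43, 33, 21]
After line 3 (b.append mutates the shared list): a = [43, 33, 21, 93], b = [43, 33, 21, 93]

[43, 33, 21, 93]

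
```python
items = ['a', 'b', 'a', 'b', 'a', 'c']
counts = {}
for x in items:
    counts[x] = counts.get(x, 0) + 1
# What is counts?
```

Initial: counts = {}, items = ['a', 'b', 'a', 'b', 'a', 'c']
See 'a': counts = {'a': 1}
See 'b': counts = {'a': 1, 'b': 1}
See 'a': counts = {'a': 2, 'b': 1}
See 'b': counts = {'a': 2, 'b': 2}
See 'a': counts = {'a': 3, 'b': 2}
See 'c': counts = {'a': 3, 'b': 2, 'c': 1}

{'a': 3, 'b': 2, 'c': 1}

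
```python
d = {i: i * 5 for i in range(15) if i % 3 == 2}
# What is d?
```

{2: 10, 5: 25, 8: 40, 11: 55, 14: 70}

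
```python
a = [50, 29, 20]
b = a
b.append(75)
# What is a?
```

After line 1: a = [50, 29, 20]
After line 2 (b = a is an alias, same object): a = [50, 29, 20], b = [50, 29, 20]
After line 3 (b.append mutates the shared list): a = [50, 29, 20, 75], b = [50, 29, 20, 75]

[50, 29, 20, 75]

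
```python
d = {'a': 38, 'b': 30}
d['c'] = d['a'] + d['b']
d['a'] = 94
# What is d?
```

After line 1: d = {'a': 38, 'b': 30}
After line 2 (d['c'] = 38 + 30): d = {'a': 38, 'b': 30, 'c': 68}
After line 3: d = {'a': 94, 'b': 30, 'c': 68}

{'a': 94, 'b': 30, 'c': 68}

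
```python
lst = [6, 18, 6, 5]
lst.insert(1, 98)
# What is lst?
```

[6, 98, 18, 6, 5]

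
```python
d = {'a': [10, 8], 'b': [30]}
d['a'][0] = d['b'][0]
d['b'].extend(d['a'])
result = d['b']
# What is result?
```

After line 1: d = {'a': [10, 8], 'b': [30]}
After line 2 (a[0] = b[0] = 30): d = {'a': [30, 8], 'b': [30]}
After line 3 (b.extend(a) appends [30, 8]): d = {'a': [30, 8], 'b': [30, 30, 8]}
After line 4: result = d['b'] = [30, 30, 8]

[30, 30, 8]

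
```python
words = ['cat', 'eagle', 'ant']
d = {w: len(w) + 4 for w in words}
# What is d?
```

{'cat': 7, 'eagle': 9, 'ant': 7}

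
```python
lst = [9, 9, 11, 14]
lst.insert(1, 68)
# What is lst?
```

[9, 68, 9, 11, 14]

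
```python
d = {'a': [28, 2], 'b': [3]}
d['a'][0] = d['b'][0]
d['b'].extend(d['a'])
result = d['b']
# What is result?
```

After line 1: d = {'a': [28, 2], 'b': [3]}
After line 2 (a[0] = b[0] = 3): d = {'a': [3, 2], 'b': [3]}
After line 3 (b.extend(a) appends [3, 2]): d = {'a': [3, 2], 'b': [3, 3, 2]}
After line 4: result = d['b'] = [3, 3, 2]

[3, 3, 2]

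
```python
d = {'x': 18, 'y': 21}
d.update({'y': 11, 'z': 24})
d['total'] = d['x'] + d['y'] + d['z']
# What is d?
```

After line 1: d = {'x': 18, 'y': 21}
After line 2 (y overwritten, z added): d = {'x': 18, 'y': 11, 'z': 24}
After line 3 (total = 18 + 11 + 24 = 53): d = {'x': 18, 'y': 11, 'z': 24, 'total': 53}

{'x': 18, 'y': 11, 'z': 24, 'total': 53}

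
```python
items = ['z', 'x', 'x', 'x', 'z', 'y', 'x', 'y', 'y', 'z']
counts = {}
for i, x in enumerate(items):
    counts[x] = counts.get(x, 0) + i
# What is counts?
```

Initial: counts = {}, items = ['z', 'x', 'x', 'x', 'z', 'y', 'x', 'y', 'y', 'z']
i=0, x='z': counts = {'z': 0}
i=1, x='x': counts = {'z': 0, 'x': 1}
i=2, x='x': counts = {'z': 0, 'x': 3}
i=3, x='x': counts = {'z': 0, 'x': 6}
i=4, x='z': counts = {'z': 4, 'x': 6}
i=5, x='y': counts = {'z': 4, 'x': 6, 'y': 5}
i=6, x='x': counts = {'z': 4, 'x': 12, 'y': 5}
i=7, x='y': counts = {'z': 4, 'x': 12, 'y': 12}
i=8, x='y': counts = {'z': 4, 'x': 12, 'y': 20}
i=9, x='z': counts = {'z': 13, 'x': 12, 'y': 20}

{'z': 13, 'x': 12, 'y': 20}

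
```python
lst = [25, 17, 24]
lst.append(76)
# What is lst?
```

[25, 17, 24, 76]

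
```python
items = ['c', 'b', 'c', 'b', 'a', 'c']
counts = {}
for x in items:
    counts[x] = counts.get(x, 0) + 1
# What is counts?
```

Initial: counts = {}, items = ['c', 'b', 'c', 'b', 'a', 'c']
See 'c': counts = {'c': 1}
See 'b': counts = {'c': 1, 'b': 1}
See 'c': counts = {'c': 2, 'b': 1}
See 'b': counts = {'c': 2, 'b': 2}
See 'a': counts = {'c': 2, 'b': 2, 'a': 1}
See 'c': counts = {'c': 3, 'b': 2, 'a': 1}

{'c': 3, 'b': 2, 'a': 1}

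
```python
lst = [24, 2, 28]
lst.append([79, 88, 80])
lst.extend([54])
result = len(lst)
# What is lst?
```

After line 1: lst = [24, 2, 28]
After line 2 (append adds [79, 88, 80] as single element): lst = [24, 2, 28, [79, 88, 80]]
After line 3 (extend unpacks [54], adds 54): lst = [24, 2, 28, [79, 88, 80], 54]
After line 4: result = len(lst) = 5

[24, 2, 28, [79, 88, 80], 54]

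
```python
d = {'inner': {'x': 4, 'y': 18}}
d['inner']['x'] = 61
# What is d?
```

After line 1: d = {'inner': {'x': 4, 'y': 18}}
After line 2 (inner x overwritten): d = {'inner': {'x': 61, 'y': 18}}

{'inner': {'x': 61, 'y': 18}}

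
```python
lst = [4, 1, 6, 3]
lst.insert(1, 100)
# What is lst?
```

[4, 100, 1, 6, 3]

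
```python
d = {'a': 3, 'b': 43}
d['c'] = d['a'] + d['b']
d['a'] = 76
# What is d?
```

After line 1: d = {'a': 3, 'b': 43}
After line 2 (d['c'] = 3 + 43): d = {'a': 3, 'b': 43, 'c': 46}
After line 3: d = {'a': 76, 'b': 43, 'c': 46}

{'a': 76, 'b': 43, 'c': 46}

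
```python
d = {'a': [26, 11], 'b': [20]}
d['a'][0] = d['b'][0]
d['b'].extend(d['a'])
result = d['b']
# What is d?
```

After line 1: d = {'a': [26, 11], 'b': [20]}
After line 2 (a[0] = b[0] = 20): d = {'a': [20, 11], 'b': [20]}
After line 3 (b.extend(a) appends [20, 11]): d = {'a': [20, 11], 'b': [20, 20, 11]}
After line 4: result = d['b'] = [20, 20, 11]

{'a': [20, 11], 'b': [20, 20, 11]}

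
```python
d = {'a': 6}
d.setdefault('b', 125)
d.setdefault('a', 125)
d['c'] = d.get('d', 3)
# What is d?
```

After line 1: d = {'a': 6}
After line 2 (setdefault adds 'b'=125): d = {'a': 6, 'b': 125}
After line 3 (setdefault 'a' no-op, already exists): d = {'a': 6, 'b': 125}
After line 4 (get('d', 3) returns default since 'd' not in d): d = {'a': 6, 'b': 125, 'c': 3}

{'a': 6, 'b': 125, 'c': 3}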